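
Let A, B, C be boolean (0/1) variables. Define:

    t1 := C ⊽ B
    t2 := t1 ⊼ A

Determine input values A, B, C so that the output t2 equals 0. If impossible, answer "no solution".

t2 = t1 ⊼ A must be 0, so both t1 = 1 and A = 1.
t1 = C ⊽ B must be 1, so both C = 0 and B = 0.
Check with A=1, B=0, C=0:
t1 = C ⊽ B = 0 ⊽ 0 = 1
t2 = t1 ⊼ A = 1 ⊼ 1 = 0
So t2 = 0 as required.

A=1, B=0, C=0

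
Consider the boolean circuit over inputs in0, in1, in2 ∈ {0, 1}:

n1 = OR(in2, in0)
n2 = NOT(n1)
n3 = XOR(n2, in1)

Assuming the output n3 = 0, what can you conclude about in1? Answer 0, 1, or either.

Both values of in1 occur among assignments with n3 = 0:
  in1=0: in0=0, in1=0, in2=1
  in1=1: in0=0, in1=1, in2=0

either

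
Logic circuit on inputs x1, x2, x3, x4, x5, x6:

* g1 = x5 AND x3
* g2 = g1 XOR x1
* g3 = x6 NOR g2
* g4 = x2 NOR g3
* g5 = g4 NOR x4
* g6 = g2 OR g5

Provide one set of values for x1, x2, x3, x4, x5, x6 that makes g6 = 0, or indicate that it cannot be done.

x1=1, x2=0, x3=1, x4=1, x5=1, x6=1

g6 = g2 OR g5 must be 0, so both g2 = 0 and g5 = 0.
g2 = g1 XOR x1 must be 0, so g1 and x1 are equal.
g5 = g4 NOR x4 must be 0, so at least one of g4, x4 is 1.
Check with x1=1, x2=0, x3=1, x4=1, x5=1, x6=1:
g1 = x5 AND x3 = 1 AND 1 = 1
g2 = g1 XOR x1 = 1 XOR 1 = 0
g3 = x6 NOR g2 = 1 NOR 0 = 0
g4 = x2 NOR g3 = 0 NOR 0 = 1
g5 = g4 NOR x4 = 1 NOR 1 = 0
g6 = g2 OR g5 = 0 OR 0 = 0
So g6 = 0 as required.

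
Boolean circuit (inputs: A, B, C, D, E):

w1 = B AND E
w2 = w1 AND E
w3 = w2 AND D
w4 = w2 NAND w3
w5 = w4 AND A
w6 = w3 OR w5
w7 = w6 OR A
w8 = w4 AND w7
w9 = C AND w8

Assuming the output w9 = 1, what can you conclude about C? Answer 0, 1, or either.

1

w9 = C AND w8 must be 1, so both C = 1 and w8 = 1.
Every assignment with w9 = 1 has C = 1; there are 7 such assignment(s).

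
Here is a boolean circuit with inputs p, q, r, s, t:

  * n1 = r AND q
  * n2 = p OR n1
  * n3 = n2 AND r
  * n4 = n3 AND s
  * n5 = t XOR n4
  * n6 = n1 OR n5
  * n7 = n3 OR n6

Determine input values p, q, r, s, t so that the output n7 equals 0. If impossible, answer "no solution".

n7 = n3 OR n6 must be 0, so both n3 = 0 and n6 = 0.
n3 = n2 AND r must be 0, so at least one of n2, r is 0.
Check with p=1 q=1 r=0 s=0 t=0:
n1 = r AND q = 0 AND 1 = 0
n2 = p OR n1 = 1 OR 0 = 1
n3 = n2 AND r = 1 AND 0 = 0
n4 = n3 AND s = 0 AND 0 = 0
n5 = t XOR n4 = 0 XOR 0 = 0
n6 = n1 OR n5 = 0 OR 0 = 0
n7 = n3 OR n6 = 0 OR 0 = 0
So n7 = 0 as required.

p=1 q=1 r=0 s=0 t=0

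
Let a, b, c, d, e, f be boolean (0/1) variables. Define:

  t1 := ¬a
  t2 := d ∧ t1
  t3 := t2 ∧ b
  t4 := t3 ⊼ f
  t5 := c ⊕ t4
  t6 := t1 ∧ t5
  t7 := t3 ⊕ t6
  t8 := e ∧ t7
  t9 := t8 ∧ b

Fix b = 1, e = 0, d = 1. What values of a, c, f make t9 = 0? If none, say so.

a=1, c=1, f=1

t9 = t8 ∧ b must be 0, so at least one of t8, b is 0.
Check with b = 1, e = 0, d = 1 and a=1, c=1, f=1:
t1 = ¬a = ¬1 = 0
t2 = d ∧ t1 = 1 ∧ 0 = 0
t3 = t2 ∧ b = 0 ∧ 1 = 0
t4 = t3 ⊼ f = 0 ⊼ 1 = 1
t5 = c ⊕ t4 = 1 ⊕ 1 = 0
t6 = t1 ∧ t5 = 0 ∧ 0 = 0
t7 = t3 ⊕ t6 = 0 ⊕ 0 = 0
t8 = e ∧ t7 = 0 ∧ 0 = 0
t9 = t8 ∧ b = 0 ∧ 1 = 0
So t9 = 0.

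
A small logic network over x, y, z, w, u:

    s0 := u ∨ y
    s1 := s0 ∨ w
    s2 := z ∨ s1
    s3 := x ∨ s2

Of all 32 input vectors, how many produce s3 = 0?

s3 = x ∨ s2 must be 0, so both x = 0 and s2 = 0.
Satisfying assignments:
  x=0, y=0, z=0, w=0, u=0

1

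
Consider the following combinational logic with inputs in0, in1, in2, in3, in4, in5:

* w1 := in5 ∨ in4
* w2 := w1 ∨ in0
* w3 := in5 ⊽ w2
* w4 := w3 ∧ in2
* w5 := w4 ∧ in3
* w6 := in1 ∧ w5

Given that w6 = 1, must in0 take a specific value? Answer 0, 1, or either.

w6 = in1 ∧ w5 must be 1, so both in1 = 1 and w5 = 1.
Every assignment with w6 = 1 has in0 = 0; there are 1 such assignment(s).
  in0=0, in1=1, in2=1, in3=1, in4=0, in5=0

0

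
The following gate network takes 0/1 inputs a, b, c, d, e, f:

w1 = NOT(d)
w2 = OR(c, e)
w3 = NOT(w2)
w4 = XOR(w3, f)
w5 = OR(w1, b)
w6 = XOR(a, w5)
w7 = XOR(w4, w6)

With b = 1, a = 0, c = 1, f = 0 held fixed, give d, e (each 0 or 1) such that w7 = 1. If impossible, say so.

d=1, e=0

w7 = XOR(w4, w6) must be 1, so w4 and w6 differ.
Check with b = 1, a = 0, c = 1, f = 0 and d=1, e=0:
w1 = NOT(d) = NOT 1 = 0
w2 = OR(c, e) = OR(1, 0) = 1
w3 = NOT(w2) = NOT 1 = 0
w4 = XOR(w3, f) = XOR(0, 0) = 0
w5 = OR(w1, b) = OR(0, 1) = 1
w6 = XOR(a, w5) = XOR(0, 1) = 1
w7 = XOR(w4, w6) = XOR(0, 1) = 1
So w7 = 1.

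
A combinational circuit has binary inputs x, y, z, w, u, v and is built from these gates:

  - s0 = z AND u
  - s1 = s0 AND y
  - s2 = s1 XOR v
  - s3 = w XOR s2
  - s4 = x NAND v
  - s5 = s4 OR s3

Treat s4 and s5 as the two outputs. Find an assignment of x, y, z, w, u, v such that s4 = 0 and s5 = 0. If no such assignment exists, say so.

Check with x=1, y=1, z=0, w=1, u=1, v=1:
s0 = z AND u = 0 AND 1 = 0
s1 = s0 AND y = 0 AND 1 = 0
s2 = s1 XOR v = 0 XOR 1 = 1
s3 = w XOR s2 = 1 XOR 1 = 0
s4 = x NAND v = 1 NAND 1 = 0
s5 = s4 OR s3 = 0 OR 0 = 0
So s4 = 0 and s5 = 0.

x=1, y=1, z=0, w=1, u=1, v=1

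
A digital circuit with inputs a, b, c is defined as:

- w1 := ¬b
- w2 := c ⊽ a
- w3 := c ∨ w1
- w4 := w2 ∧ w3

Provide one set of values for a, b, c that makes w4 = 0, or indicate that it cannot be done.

a=1 b=0 c=0

w4 = w2 ∧ w3 must be 0, so at least one of w2, w3 is 0.
Check with a=1 b=0 c=0:
w1 = ¬b = ¬0 = 1
w2 = c ⊽ a = 0 ⊽ 1 = 0
w3 = c ∨ w1 = 0 ∨ 1 = 1
w4 = w2 ∧ w3 = 0 ∧ 1 = 0
So w4 = 0 as required.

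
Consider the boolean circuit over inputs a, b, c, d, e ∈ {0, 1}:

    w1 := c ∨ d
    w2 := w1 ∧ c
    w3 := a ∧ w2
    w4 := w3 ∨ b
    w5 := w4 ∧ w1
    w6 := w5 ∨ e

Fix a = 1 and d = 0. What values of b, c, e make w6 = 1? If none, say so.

b=0 c=1 e=1

w6 = w5 ∨ e must be 1, so at least one of w5, e is 1.
Check with a = 1 and d = 0 and b=0, c=1, e=1:
w1 = c ∨ d = 1 ∨ 0 = 1
w2 = w1 ∧ c = 1 ∧ 1 = 1
w3 = a ∧ w2 = 1 ∧ 1 = 1
w4 = w3 ∨ b = 1 ∨ 0 = 1
w5 = w4 ∧ w1 = 1 ∧ 1 = 1
w6 = w5 ∨ e = 1 ∨ 1 = 1
So w6 = 1.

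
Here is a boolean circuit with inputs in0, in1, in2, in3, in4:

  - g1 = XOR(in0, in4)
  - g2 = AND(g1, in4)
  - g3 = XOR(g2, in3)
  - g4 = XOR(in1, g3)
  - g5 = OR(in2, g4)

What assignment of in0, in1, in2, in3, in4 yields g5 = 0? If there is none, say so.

g5 = OR(in2, g4) must be 0, so both in2 = 0 and g4 = 0.
g4 = XOR(in1, g3) must be 0, so in1 and g3 are equal.
Check with in0=1, in1=0, in2=0, in3=0, in4=0:
g1 = XOR(in0, in4) = XOR(1, 0) = 1
g2 = AND(g1, in4) = AND(1, 0) = 0
g3 = XOR(g2, in3) = XOR(0, 0) = 0
g4 = XOR(in1, g3) = XOR(0, 0) = 0
g5 = OR(in2, g4) = OR(0, 0) = 0
So g5 = 0 as required.

in0=1, in1=0, in2=0, in3=0, in4=0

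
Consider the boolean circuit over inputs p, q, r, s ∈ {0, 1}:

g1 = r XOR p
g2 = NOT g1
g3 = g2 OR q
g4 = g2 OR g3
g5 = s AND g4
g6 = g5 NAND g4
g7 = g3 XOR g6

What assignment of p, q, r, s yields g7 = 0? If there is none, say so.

p=1, q=1, r=1, s=0

g7 = g3 XOR g6 must be 0, so g3 and g6 are equal.
Check with p=1, q=1, r=1, s=0:
g1 = r XOR p = 1 XOR 1 = 0
g2 = NOT g1 = NOT 0 = 1
g3 = g2 OR q = 1 OR 1 = 1
g4 = g2 OR g3 = 1 OR 1 = 1
g5 = s AND g4 = 0 AND 1 = 0
g6 = g5 NAND g4 = 0 NAND 1 = 1
g7 = g3 XOR g6 = 1 XOR 1 = 0
So g7 = 0 as required.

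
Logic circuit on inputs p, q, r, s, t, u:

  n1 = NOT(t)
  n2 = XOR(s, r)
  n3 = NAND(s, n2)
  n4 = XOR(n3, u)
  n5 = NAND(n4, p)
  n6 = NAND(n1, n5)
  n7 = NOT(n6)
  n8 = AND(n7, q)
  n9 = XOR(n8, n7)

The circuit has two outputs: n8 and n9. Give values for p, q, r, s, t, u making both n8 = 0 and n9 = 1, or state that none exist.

p=1, q=0, r=0, s=0, t=0, u=1

Check with p=1, q=0, r=0, s=0, t=0, u=1:
n1 = NOT(t) = NOT 0 = 1
n2 = XOR(s, r) = XOR(0, 0) = 0
n3 = NAND(s, n2) = NAND(0, 0) = 1
n4 = XOR(n3, u) = XOR(1, 1) = 0
n5 = NAND(n4, p) = NAND(0, 1) = 1
n6 = NAND(n1, n5) = NAND(1, 1) = 0
n7 = NOT(n6) = NOT 0 = 1
n8 = AND(n7, q) = AND(1, 0) = 0
n9 = XOR(n8, n7) = XOR(0, 1) = 1
So n8 = 0 and n9 = 1.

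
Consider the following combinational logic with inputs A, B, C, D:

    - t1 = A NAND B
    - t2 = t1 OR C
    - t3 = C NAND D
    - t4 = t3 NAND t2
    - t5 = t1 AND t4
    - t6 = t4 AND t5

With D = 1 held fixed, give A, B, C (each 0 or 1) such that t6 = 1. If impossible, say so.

t6 = t4 AND t5 must be 1, so both t4 = 1 and t5 = 1.
Check with D = 1 and A=0, B=1, C=1:
t1 = A NAND B = 0 NAND 1 = 1
t2 = t1 OR C = 1 OR 1 = 1
t3 = C NAND D = 1 NAND 1 = 0
t4 = t3 NAND t2 = 0 NAND 1 = 1
t5 = t1 AND t4 = 1 AND 1 = 1
t6 = t4 AND t5 = 1 AND 1 = 1
So t6 = 1.

A=0, B=1, C=1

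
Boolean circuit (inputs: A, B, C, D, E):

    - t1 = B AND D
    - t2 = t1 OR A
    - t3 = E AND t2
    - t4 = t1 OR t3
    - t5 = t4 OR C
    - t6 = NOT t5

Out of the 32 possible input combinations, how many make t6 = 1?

9

t6 = NOT t5 must be 1, so t5 = 0.
t5 = t4 OR C must be 0, so both t4 = 0 and C = 0.
Enumerating the 32 input combinations, 9 give t6 = 1 and 23 give t6 = 0.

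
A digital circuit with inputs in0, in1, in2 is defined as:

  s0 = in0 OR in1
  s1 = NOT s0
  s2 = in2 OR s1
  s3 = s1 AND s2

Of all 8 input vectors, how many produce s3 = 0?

s3 = s1 AND s2 must be 0, so at least one of s1, s2 is 0.
Satisfying assignments:
  in0=0, in1=1, in2=0
  in0=0, in1=1, in2=1
  in0=1, in1=0, in2=0
  in0=1, in1=0, in2=1
  in0=1, in1=1, in2=0
  in0=1, in1=1, in2=1

6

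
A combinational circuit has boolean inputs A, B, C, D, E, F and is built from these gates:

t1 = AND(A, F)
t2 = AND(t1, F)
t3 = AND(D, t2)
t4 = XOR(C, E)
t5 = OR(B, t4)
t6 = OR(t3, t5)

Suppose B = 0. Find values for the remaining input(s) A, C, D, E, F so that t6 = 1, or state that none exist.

A=1, C=0, D=1, E=1, F=0

Check with B = 0 and A=1, C=0, D=1, E=1, F=0:
t1 = AND(A, F) = AND(1, 0) = 0
t2 = AND(t1, F) = AND(0, 0) = 0
t3 = AND(D, t2) = AND(1, 0) = 0
t4 = XOR(C, E) = XOR(0, 1) = 1
t5 = OR(B, t4) = OR(0, 1) = 1
t6 = OR(t3, t5) = OR(0, 1) = 1
So t6 = 1.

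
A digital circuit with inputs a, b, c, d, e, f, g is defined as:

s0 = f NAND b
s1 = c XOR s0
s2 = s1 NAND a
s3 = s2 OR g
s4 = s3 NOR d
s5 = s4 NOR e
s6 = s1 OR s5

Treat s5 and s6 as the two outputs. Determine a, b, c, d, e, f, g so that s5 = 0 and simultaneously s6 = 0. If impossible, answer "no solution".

Check with a=0, b=1, c=1, d=1, e=1, f=0, g=1:
s0 = f NAND b = 0 NAND 1 = 1
s1 = c XOR s0 = 1 XOR 1 = 0
s2 = s1 NAND a = 0 NAND 0 = 1
s3 = s2 OR g = 1 OR 1 = 1
s4 = s3 NOR d = 1 NOR 1 = 0
s5 = s4 NOR e = 0 NOR 1 = 0
s6 = s1 OR s5 = 0 OR 0 = 0
So s5 = 0 and s6 = 0.

a=0, b=1, c=1, d=1, e=1, f=0, g=1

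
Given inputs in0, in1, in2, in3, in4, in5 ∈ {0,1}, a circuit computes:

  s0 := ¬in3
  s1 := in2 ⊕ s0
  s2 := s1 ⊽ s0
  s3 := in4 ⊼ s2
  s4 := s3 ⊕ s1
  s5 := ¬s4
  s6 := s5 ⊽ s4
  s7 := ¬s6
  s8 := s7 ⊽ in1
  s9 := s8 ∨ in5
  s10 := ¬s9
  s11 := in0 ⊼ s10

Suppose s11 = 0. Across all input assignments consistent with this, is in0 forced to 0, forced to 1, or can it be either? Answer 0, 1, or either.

s11 = in0 ⊼ s10 must be 0, so both in0 = 1 and s10 = 1.
s10 = ¬s9 must be 1, so s9 = 0.
Every assignment with s11 = 0 has in0 = 1; there are 16 such assignment(s).

1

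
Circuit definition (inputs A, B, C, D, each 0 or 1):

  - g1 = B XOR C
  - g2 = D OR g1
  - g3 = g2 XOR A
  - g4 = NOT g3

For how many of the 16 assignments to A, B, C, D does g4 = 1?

8

g4 = NOT g3 must be 1, so g3 = 0.
Enumerating the 16 input combinations, 8 give g4 = 1 and 8 give g4 = 0.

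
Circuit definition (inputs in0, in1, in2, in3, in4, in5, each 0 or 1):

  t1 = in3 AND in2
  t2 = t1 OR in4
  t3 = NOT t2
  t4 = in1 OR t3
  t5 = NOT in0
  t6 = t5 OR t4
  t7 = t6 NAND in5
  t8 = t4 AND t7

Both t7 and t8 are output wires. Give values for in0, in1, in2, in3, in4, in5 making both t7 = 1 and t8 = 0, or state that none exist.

in0=0, in1=0, in2=0, in3=0, in4=1, in5=0

Check with in0=0, in1=0, in2=0, in3=0, in4=1, in5=0:
t1 = in3 AND in2 = 0 AND 0 = 0
t2 = t1 OR in4 = 0 OR 1 = 1
t3 = NOT t2 = NOT 1 = 0
t4 = in1 OR t3 = 0 OR 0 = 0
t5 = NOT in0 = NOT 0 = 1
t6 = t5 OR t4 = 1 OR 0 = 1
t7 = t6 NAND in5 = 1 NAND 0 = 1
t8 = t4 AND t7 = 0 AND 1 = 0
So t7 = 1 and t8 = 0.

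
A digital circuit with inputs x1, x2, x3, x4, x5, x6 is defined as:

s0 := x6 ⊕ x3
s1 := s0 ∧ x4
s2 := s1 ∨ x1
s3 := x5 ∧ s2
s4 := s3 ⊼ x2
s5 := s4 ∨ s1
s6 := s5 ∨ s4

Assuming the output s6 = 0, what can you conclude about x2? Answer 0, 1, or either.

1

s6 = s5 ∨ s4 must be 0, so both s5 = 0 and s4 = 0.
s5 = s4 ∨ s1 must be 0, so both s4 = 0 and s1 = 0.
s4 = s3 ⊼ x2 must be 0, so both s3 = 1 and x2 = 1.
Every assignment with s6 = 0 has x2 = 1; there are 6 such assignment(s).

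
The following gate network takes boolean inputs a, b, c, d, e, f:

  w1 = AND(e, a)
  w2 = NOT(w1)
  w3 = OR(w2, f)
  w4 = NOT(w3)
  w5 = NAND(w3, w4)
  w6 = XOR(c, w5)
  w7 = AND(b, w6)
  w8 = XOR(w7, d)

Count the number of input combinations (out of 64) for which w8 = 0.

32

w8 = XOR(w7, d) must be 0, so w7 and d are equal.
Enumerating the 64 input combinations, 32 give w8 = 0 and 32 give w8 = 1.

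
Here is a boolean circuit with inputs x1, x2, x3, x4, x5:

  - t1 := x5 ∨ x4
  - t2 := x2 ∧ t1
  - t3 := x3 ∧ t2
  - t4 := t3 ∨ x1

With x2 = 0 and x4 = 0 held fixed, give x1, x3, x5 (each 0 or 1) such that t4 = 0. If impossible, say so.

x1=0 x3=0 x5=1

Check with x2 = 0 and x4 = 0 and x1=0, x3=0, x5=1:
t1 = x5 ∨ x4 = 1 ∨ 0 = 1
t2 = x2 ∧ t1 = 0 ∧ 1 = 0
t3 = x3 ∧ t2 = 0 ∧ 0 = 0
t4 = t3 ∨ x1 = 0 ∨ 0 = 0
So t4 = 0.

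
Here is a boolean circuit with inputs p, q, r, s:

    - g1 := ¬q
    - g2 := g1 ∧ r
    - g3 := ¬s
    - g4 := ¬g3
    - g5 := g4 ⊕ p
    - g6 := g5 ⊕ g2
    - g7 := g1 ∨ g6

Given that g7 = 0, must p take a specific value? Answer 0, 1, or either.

Both values of p occur among assignments with g7 = 0:
  p=0: p=0, q=1, r=0, s=0
  p=1: p=1, q=1, r=0, s=1

either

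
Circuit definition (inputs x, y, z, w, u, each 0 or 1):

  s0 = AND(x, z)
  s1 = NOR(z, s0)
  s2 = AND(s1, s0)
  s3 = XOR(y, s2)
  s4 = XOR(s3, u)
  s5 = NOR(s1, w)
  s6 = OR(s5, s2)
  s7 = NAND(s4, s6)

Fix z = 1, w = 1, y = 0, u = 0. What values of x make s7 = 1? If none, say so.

s7 = NAND(s4, s6) must be 1, so at least one of s4, s6 is 0.
Check with z = 1, w = 1, y = 0, u = 0 and x=0:
s0 = AND(x, z) = AND(0, 1) = 0
s1 = NOR(z, s0) = NOR(1, 0) = 0
s2 = AND(s1, s0) = AND(0, 0) = 0
s3 = XOR(y, s2) = XOR(0, 0) = 0
s4 = XOR(s3, u) = XOR(0, 0) = 0
s5 = NOR(s1, w) = NOR(0, 1) = 0
s6 = OR(s5, s2) = OR(0, 0) = 0
s7 = NAND(s4, s6) = NAND(0, 0) = 1
So s7 = 1.

x=0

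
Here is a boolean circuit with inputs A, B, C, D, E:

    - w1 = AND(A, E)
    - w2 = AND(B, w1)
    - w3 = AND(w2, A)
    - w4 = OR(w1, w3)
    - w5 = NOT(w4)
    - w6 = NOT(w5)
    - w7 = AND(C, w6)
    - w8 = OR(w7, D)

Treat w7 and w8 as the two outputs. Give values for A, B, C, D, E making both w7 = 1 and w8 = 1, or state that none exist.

Check with A=1 B=1 C=1 D=1 E=1:
w1 = AND(A, E) = AND(1, 1) = 1
w2 = AND(B, w1) = AND(1, 1) = 1
w3 = AND(w2, A) = AND(1, 1) = 1
w4 = OR(w1, w3) = OR(1, 1) = 1
w5 = NOT(w4) = NOT 1 = 0
w6 = NOT(w5) = NOT 0 = 1
w7 = AND(C, w6) = AND(1, 1) = 1
w8 = OR(w7, D) = OR(1, 1) = 1
So w7 = 1 and w8 = 1.

A=1 B=1 C=1 D=1 E=1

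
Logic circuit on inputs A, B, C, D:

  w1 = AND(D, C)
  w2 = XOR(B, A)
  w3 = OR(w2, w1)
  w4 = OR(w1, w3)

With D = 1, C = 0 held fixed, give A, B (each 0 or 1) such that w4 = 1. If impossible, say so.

A=0, B=1

w4 = OR(w1, w3) must be 1, so at least one of w1, w3 is 1.
Check with D = 1, C = 0 and A=0, B=1:
w1 = AND(D, C) = AND(1, 0) = 0
w2 = XOR(B, A) = XOR(1, 0) = 1
w3 = OR(w2, w1) = OR(1, 0) = 1
w4 = OR(w1, w3) = OR(0, 1) = 1
So w4 = 1.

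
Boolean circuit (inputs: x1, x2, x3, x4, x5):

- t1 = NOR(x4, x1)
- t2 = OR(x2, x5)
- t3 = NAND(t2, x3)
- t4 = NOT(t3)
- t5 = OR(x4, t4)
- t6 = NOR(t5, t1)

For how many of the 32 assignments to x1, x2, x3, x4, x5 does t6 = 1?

5

t6 = NOR(t5, t1) must be 1, so both t5 = 0 and t1 = 0.
t5 = OR(x4, t4) must be 0, so both x4 = 0 and t4 = 0.
Enumerating the 32 input combinations, 5 give t6 = 1 and 27 give t6 = 0.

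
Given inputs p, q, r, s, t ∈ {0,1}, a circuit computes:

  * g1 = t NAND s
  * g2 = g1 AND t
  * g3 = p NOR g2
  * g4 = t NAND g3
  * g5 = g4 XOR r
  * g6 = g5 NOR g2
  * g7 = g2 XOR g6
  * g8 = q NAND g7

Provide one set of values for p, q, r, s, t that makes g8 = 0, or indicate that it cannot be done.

Check with p=0 q=1 r=0 s=1 t=1:
g1 = t NAND s = 1 NAND 1 = 0
g2 = g1 AND t = 0 AND 1 = 0
g3 = p NOR g2 = 0 NOR 0 = 1
g4 = t NAND g3 = 1 NAND 1 = 0
g5 = g4 XOR r = 0 XOR 0 = 0
g6 = g5 NOR g2 = 0 NOR 0 = 1
g7 = g2 XOR g6 = 0 XOR 1 = 1
g8 = q NAND g7 = 1 NAND 1 = 0
So g8 = 0 as required.

p=0 q=1 r=0 s=1 t=1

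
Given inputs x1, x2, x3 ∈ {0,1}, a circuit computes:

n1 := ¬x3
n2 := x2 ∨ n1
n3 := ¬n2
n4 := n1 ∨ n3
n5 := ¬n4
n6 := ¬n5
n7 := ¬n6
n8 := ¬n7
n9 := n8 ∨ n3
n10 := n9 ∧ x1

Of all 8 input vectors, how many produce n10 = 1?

n10 = n9 ∧ x1 must be 1, so both n9 = 1 and x1 = 1.
Enumerating the 8 input combinations, 3 give n10 = 1 and 5 give n10 = 0.

3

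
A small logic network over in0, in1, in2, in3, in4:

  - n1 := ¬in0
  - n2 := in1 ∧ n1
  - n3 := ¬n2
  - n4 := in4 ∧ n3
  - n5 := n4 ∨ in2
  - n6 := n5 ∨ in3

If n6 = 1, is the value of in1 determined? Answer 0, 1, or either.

Both values of in1 occur among assignments with n6 = 1:
  in1=0: in0=0, in1=0, in2=0, in3=0, in4=1
  in1=1: in0=0, in1=1, in2=0, in3=1, in4=0

either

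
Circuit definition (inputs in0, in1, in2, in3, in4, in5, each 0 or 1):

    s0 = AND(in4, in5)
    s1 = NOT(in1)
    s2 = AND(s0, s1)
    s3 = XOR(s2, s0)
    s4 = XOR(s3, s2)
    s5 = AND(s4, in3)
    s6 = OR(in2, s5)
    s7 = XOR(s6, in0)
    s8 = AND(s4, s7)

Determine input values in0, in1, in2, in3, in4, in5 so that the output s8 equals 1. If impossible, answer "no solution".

in0=1, in1=0, in2=0, in3=0, in4=1, in5=1

s8 = AND(s4, s7) must be 1, so both s4 = 1 and s7 = 1.
s4 = XOR(s3, s2) must be 1, so s3 and s2 differ.
Check with in0=1, in1=0, in2=0, in3=0, in4=1, in5=1:
s0 = AND(in4, in5) = AND(1, 1) = 1
s1 = NOT(in1) = NOT 0 = 1
s2 = AND(s0, s1) = AND(1, 1) = 1
s3 = XOR(s2, s0) = XOR(1, 1) = 0
s4 = XOR(s3, s2) = XOR(0, 1) = 1
s5 = AND(s4, in3) = AND(1, 0) = 0
s6 = OR(in2, s5) = OR(0, 0) = 0
s7 = XOR(s6, in0) = XOR(0, 1) = 1
s8 = AND(s4, s7) = AND(1, 1) = 1
So s8 = 1 as required.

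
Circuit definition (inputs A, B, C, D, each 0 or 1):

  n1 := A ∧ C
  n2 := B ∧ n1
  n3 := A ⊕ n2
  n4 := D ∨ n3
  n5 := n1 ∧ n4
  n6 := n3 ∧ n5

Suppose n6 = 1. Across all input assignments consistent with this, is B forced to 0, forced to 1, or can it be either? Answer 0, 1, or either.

0

n6 = n3 ∧ n5 must be 1, so both n3 = 1 and n5 = 1.
Every assignment with n6 = 1 has B = 0; there are 2 such assignment(s).
  A=1, B=0, C=1, D=0
  A=1, B=0, C=1, D=1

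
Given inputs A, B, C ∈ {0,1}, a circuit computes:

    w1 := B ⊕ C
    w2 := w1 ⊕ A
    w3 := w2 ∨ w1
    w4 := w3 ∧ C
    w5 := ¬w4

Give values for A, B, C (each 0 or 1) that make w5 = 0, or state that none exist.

A=0, B=0, C=1

Check with A=0, B=0, C=1:
w1 = B ⊕ C = 0 ⊕ 1 = 1
w2 = w1 ⊕ A = 1 ⊕ 0 = 1
w3 = w2 ∨ w1 = 1 ∨ 1 = 1
w4 = w3 ∧ C = 1 ∧ 1 = 1
w5 = ¬w4 = ¬1 = 0
So w5 = 0 as required.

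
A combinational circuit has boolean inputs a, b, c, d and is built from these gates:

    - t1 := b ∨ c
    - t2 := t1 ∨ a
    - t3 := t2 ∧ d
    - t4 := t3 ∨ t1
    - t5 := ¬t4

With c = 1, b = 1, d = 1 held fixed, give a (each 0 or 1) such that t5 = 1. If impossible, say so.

With c = 1, b = 1, d = 1 fixed, none of the 2 settings of a give t5 = 1.
For example, with a=1:
t1 = b ∨ c = 1 ∨ 1 = 1
t2 = t1 ∨ a = 1 ∨ 1 = 1
t3 = t2 ∧ d = 1 ∧ 1 = 1
t4 = t3 ∨ t1 = 1 ∨ 1 = 1
t5 = ¬t4 = ¬1 = 0
giving t5 = 0 ≠ 1.

no solution exists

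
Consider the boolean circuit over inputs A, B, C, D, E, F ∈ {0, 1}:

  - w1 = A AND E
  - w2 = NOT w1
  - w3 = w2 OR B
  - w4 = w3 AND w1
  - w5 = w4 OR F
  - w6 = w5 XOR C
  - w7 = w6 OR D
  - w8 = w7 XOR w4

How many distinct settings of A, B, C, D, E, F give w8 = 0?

20

w8 = w7 XOR w4 must be 0, so w7 and w4 are equal.
Enumerating the 64 input combinations, 20 give w8 = 0 and 44 give w8 = 1.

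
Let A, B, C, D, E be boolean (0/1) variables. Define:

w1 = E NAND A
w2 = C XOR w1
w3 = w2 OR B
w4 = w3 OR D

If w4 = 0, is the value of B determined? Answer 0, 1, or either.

w4 = w3 OR D must be 0, so both w3 = 0 and D = 0.
w3 = w2 OR B must be 0, so both w2 = 0 and B = 0.
Every assignment with w4 = 0 has B = 0; there are 4 such assignment(s).
  A=0, B=0, C=1, D=0, E=0
  A=0, B=0, C=1, D=0, E=1
  A=1, B=0, C=0, D=0, E=1
  A=1, B=0, C=1, D=0, E=0

0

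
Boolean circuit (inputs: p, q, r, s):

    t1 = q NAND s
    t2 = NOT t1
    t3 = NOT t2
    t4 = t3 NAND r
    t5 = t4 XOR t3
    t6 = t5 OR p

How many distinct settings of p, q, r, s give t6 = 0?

3

t6 = t5 OR p must be 0, so both t5 = 0 and p = 0.
Satisfying assignments:
  p=0, q=0, r=0, s=0
  p=0, q=0, r=0, s=1
  p=0, q=1, r=0, s=0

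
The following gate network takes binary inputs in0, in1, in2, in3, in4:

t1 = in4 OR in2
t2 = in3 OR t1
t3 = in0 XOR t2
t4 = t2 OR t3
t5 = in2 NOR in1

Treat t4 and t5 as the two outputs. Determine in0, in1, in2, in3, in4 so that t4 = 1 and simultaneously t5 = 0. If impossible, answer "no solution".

Check with in0=1, in1=1, in2=1, in3=1, in4=0:
t1 = in4 OR in2 = 0 OR 1 = 1
t2 = in3 OR t1 = 1 OR 1 = 1
t3 = in0 XOR t2 = 1 XOR 1 = 0
t4 = t2 OR t3 = 1 OR 0 = 1
t5 = in2 NOR in1 = 1 NOR 1 = 0
So t4 = 1 and t5 = 0.

in0=1, in1=1, in2=1, in3=1, in4=0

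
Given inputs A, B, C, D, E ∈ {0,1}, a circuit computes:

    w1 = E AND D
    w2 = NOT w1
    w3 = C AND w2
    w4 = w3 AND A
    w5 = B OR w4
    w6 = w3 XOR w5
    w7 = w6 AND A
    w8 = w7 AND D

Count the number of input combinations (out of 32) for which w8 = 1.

3

w8 = w7 AND D must be 1, so both w7 = 1 and D = 1.
w7 = w6 AND A must be 1, so both w6 = 1 and A = 1.
w6 = w3 XOR w5 must be 1, so w3 and w5 differ.
Satisfying assignments:
  A=1, B=1, C=0, D=1, E=0
  A=1, B=1, C=0, D=1, E=1
  A=1, B=1, C=1, D=1, E=1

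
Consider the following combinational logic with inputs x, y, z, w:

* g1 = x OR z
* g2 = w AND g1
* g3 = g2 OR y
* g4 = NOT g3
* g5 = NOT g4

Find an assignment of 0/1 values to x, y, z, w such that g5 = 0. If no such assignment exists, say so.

x=1, y=0, z=0, w=0

Check with x=1, y=0, z=0, w=0:
g1 = x OR z = 1 OR 0 = 1
g2 = w AND g1 = 0 AND 1 = 0
g3 = g2 OR y = 0 OR 0 = 0
g4 = NOT g3 = NOT 0 = 1
g5 = NOT g4 = NOT 1 = 0
So g5 = 0 as required.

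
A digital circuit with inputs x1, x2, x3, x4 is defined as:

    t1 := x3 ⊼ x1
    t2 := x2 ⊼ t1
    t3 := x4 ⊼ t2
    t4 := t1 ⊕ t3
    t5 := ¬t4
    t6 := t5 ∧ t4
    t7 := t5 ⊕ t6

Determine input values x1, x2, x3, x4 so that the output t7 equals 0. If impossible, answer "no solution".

x1=1, x2=0, x3=1, x4=0

Check with x1=1, x2=0, x3=1, x4=0:
t1 = x3 ⊼ x1 = 1 ⊼ 1 = 0
t2 = x2 ⊼ t1 = 0 ⊼ 0 = 1
t3 = x4 ⊼ t2 = 0 ⊼ 1 = 1
t4 = t1 ⊕ t3 = 0 ⊕ 1 = 1
t5 = ¬t4 = ¬1 = 0
t6 = t5 ∧ t4 = 0 ∧ 1 = 0
t7 = t5 ⊕ t6 = 0 ⊕ 0 = 0
So t7 = 0 as required.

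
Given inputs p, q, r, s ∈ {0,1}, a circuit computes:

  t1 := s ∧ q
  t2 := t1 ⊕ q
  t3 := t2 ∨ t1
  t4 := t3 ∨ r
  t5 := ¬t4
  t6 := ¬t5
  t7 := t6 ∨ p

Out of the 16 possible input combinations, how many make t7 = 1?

t7 = t6 ∨ p must be 1, so at least one of t6, p is 1.
Enumerating the 16 input combinations, 14 give t7 = 1 and 2 give t7 = 0.

14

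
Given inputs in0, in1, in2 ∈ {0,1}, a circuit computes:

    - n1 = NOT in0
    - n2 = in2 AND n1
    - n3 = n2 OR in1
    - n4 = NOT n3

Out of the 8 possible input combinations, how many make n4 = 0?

5

n4 = NOT n3 must be 0, so n3 = 1.
n3 = n2 OR in1 must be 1, so at least one of n2, in1 is 1.
Enumerating the 8 input combinations, 5 give n4 = 0 and 3 give n4 = 1.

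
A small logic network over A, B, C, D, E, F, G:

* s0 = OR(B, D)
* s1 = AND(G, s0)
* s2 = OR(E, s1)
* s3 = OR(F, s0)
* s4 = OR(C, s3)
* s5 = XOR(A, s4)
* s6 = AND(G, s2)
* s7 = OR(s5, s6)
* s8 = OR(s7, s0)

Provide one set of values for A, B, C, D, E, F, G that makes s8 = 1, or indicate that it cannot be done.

A=1 B=0 C=0 D=0 E=1 F=0 G=1

s8 = OR(s7, s0) must be 1, so at least one of s7, s0 is 1.
Check with A=1 B=0 C=0 D=0 E=1 F=0 G=1:
s0 = OR(B, D) = OR(0, 0) = 0
s1 = AND(G, s0) = AND(1, 0) = 0
s2 = OR(E, s1) = OR(1, 0) = 1
s3 = OR(F, s0) = OR(0, 0) = 0
s4 = OR(C, s3) = OR(0, 0) = 0
s5 = XOR(A, s4) = XOR(1, 0) = 1
s6 = AND(G, s2) = AND(1, 1) = 1
s7 = OR(s5, s6) = OR(1, 1) = 1
s8 = OR(s7, s0) = OR(1, 0) = 1
So s8 = 1 as required.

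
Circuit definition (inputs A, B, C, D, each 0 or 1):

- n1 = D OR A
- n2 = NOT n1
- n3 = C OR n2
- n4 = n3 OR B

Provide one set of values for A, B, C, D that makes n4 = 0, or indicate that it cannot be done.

A=1, B=0, C=0, D=1

n4 = n3 OR B must be 0, so both n3 = 0 and B = 0.
n3 = C OR n2 must be 0, so both C = 0 and n2 = 0.
Check with A=1, B=0, C=0, D=1:
n1 = D OR A = 1 OR 1 = 1
n2 = NOT n1 = NOT 1 = 0
n3 = C OR n2 = 0 OR 0 = 0
n4 = n3 OR B = 0 OR 0 = 0
So n4 = 0 as required.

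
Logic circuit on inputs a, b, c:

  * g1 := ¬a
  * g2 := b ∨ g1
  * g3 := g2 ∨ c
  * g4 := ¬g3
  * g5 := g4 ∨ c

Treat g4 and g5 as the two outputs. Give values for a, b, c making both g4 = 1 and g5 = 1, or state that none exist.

a=1 b=0 c=0

Check with a=1 b=0 c=0:
g1 = ¬a = ¬1 = 0
g2 = b ∨ g1 = 0 ∨ 0 = 0
g3 = g2 ∨ c = 0 ∨ 0 = 0
g4 = ¬g3 = ¬0 = 1
g5 = g4 ∨ c = 1 ∨ 0 = 1
So g4 = 1 and g5 = 1.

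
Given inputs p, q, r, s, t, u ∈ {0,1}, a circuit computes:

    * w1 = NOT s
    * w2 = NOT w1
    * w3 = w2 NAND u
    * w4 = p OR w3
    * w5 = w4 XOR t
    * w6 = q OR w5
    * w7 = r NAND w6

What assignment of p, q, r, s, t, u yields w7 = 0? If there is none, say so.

p=0 q=1 r=1 s=1 t=1 u=1

Check with p=0 q=1 r=1 s=1 t=1 u=1:
w1 = NOT s = NOT 1 = 0
w2 = NOT w1 = NOT 0 = 1
w3 = w2 NAND u = 1 NAND 1 = 0
w4 = p OR w3 = 0 OR 0 = 0
w5 = w4 XOR t = 0 XOR 1 = 1
w6 = q OR w5 = 1 OR 1 = 1
w7 = r NAND w6 = 1 NAND 1 = 0
So w7 = 0 as required.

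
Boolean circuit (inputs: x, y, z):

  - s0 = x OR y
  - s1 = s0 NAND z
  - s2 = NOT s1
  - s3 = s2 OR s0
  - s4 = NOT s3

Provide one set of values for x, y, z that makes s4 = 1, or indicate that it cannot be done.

s4 = NOT s3 must be 1, so s3 = 0.
s3 = s2 OR s0 must be 0, so both s2 = 0 and s0 = 0.
s2 = NOT s1 must be 0, so s1 = 1.
Check with x=0, y=0, z=1:
s0 = x OR y = 0 OR 0 = 0
s1 = s0 NAND z = 0 NAND 1 = 1
s2 = NOT s1 = NOT 1 = 0
s3 = s2 OR s0 = 0 OR 0 = 0
s4 = NOT s3 = NOT 0 = 1
So s4 = 1 as required.

x=0, y=0, z=1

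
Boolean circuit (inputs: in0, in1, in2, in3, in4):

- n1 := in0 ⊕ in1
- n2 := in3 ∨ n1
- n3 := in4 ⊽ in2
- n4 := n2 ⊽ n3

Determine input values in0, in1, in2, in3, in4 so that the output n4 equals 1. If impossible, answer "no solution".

in0=0, in1=0, in2=0, in3=0, in4=1

n4 = n2 ⊽ n3 must be 1, so both n2 = 0 and n3 = 0.
n2 = in3 ∨ n1 must be 0, so both in3 = 0 and n1 = 0.
Check with in0=0, in1=0, in2=0, in3=0, in4=1:
n1 = in0 ⊕ in1 = 0 ⊕ 0 = 0
n2 = in3 ∨ n1 = 0 ∨ 0 = 0
n3 = in4 ⊽ in2 = 1 ⊽ 0 = 0
n4 = n2 ⊽ n3 = 0 ⊽ 0 = 1
So n4 = 1 as required.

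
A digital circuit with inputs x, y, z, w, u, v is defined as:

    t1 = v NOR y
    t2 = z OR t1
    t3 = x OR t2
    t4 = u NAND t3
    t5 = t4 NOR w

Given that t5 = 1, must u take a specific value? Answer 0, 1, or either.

t5 = t4 NOR w must be 1, so both t4 = 0 and w = 0.
t4 = u NAND t3 must be 0, so both u = 1 and t3 = 1.
Every assignment with t5 = 1 has u = 1; there are 13 such assignment(s).

1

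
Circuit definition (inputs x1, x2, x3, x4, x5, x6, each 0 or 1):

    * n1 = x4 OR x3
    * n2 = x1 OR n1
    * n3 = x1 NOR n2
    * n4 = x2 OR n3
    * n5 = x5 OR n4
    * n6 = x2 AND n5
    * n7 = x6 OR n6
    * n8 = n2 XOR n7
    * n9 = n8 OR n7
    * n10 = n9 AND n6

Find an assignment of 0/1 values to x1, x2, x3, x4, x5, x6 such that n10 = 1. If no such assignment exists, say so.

Check with x1=1, x2=1, x3=1, x4=0, x5=0, x6=0:
n1 = x4 OR x3 = 0 OR 1 = 1
n2 = x1 OR n1 = 1 OR 1 = 1
n3 = x1 NOR n2 = 1 NOR 1 = 0
n4 = x2 OR n3 = 1 OR 0 = 1
n5 = x5 OR n4 = 0 OR 1 = 1
n6 = x2 AND n5 = 1 AND 1 = 1
n7 = x6 OR n6 = 0 OR 1 = 1
n8 = n2 XOR n7 = 1 XOR 1 = 0
n9 = n8 OR n7 = 0 OR 1 = 1
n10 = n9 AND n6 = 1 AND 1 = 1
So n10 = 1 as required.

x1=1, x2=1, x3=1, x4=0, x5=0, x6=0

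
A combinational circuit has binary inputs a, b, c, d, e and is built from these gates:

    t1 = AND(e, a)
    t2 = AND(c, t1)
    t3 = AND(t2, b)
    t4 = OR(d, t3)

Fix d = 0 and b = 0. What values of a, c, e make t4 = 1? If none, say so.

no solution exists

With d = 0 and b = 0 fixed, none of the 8 settings of a, c, e give t4 = 1.
For example, with a=1, c=1, e=1:
t1 = AND(e, a) = AND(1, 1) = 1
t2 = AND(c, t1) = AND(1, 1) = 1
t3 = AND(t2, b) = AND(1, 0) = 0
t4 = OR(d, t3) = OR(0, 0) = 0
giving t4 = 0 ≠ 1.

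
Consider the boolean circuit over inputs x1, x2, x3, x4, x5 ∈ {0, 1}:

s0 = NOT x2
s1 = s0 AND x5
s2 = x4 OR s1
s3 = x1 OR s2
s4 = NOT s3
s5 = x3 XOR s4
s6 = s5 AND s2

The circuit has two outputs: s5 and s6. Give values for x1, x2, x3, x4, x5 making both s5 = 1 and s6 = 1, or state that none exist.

x1=0 x2=0 x3=1 x4=1 x5=0

Check with x1=0 x2=0 x3=1 x4=1 x5=0:
s0 = NOT x2 = NOT 0 = 1
s1 = s0 AND x5 = 1 AND 0 = 0
s2 = x4 OR s1 = 1 OR 0 = 1
s3 = x1 OR s2 = 0 OR 1 = 1
s4 = NOT s3 = NOT 1 = 0
s5 = x3 XOR s4 = 1 XOR 0 = 1
s6 = s5 AND s2 = 1 AND 1 = 1
So s5 = 1 and s6 = 1.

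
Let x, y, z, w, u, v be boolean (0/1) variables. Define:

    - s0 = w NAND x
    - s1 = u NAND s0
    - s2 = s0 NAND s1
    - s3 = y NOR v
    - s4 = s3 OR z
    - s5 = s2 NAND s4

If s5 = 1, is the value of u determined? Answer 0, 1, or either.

either

Both values of u occur among assignments with s5 = 1:
  u=0: x=0, y=0, z=0, w=0, u=0, v=0
  u=1: x=0, y=0, z=0, w=0, u=1, v=1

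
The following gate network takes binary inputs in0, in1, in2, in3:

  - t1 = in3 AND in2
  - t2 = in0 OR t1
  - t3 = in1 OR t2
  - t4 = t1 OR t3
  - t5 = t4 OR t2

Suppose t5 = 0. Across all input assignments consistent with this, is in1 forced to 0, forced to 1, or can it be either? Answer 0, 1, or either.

0

t5 = t4 OR t2 must be 0, so both t4 = 0 and t2 = 0.
Every assignment with t5 = 0 has in1 = 0; there are 3 such assignment(s).
  in0=0, in1=0, in2=0, in3=0
  in0=0, in1=0, in2=0, in3=1
  in0=0, in1=0, in2=1, in3=0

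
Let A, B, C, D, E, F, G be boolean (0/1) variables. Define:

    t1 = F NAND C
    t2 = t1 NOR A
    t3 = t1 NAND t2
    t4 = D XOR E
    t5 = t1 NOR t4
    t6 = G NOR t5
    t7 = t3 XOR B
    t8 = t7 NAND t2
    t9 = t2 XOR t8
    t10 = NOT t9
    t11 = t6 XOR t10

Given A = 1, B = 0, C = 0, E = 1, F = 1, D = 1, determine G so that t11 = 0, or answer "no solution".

t11 = t6 XOR t10 must be 0, so t6 and t10 are equal.
Check with A = 1, B = 0, C = 0, E = 1, F = 1, D = 1 and G=1:
t1 = F NAND C = 1 NAND 0 = 1
t2 = t1 NOR A = 1 NOR 1 = 0
t3 = t1 NAND t2 = 1 NAND 0 = 1
t4 = D XOR E = 1 XOR 1 = 0
t5 = t1 NOR t4 = 1 NOR 0 = 0
t6 = G NOR t5 = 1 NOR 0 = 0
t7 = t3 XOR B = 1 XOR 0 = 1
t8 = t7 NAND t2 = 1 NAND 0 = 1
t9 = t2 XOR t8 = 0 XOR 1 = 1
t10 = NOT t9 = NOT 1 = 0
t11 = t6 XOR t10 = 0 XOR 0 = 0
So t11 = 0.

G=1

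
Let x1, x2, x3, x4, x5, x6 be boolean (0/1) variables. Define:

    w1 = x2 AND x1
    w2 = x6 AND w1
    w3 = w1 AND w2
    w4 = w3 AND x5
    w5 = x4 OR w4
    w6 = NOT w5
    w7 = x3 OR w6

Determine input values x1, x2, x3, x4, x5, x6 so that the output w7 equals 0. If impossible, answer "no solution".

x1=0 x2=1 x3=0 x4=1 x5=1 x6=0

Check with x1=0 x2=1 x3=0 x4=1 x5=1 x6=0:
w1 = x2 AND x1 = 1 AND 0 = 0
w2 = x6 AND w1 = 0 AND 0 = 0
w3 = w1 AND w2 = 0 AND 0 = 0
w4 = w3 AND x5 = 0 AND 1 = 0
w5 = x4 OR w4 = 1 OR 0 = 1
w6 = NOT w5 = NOT 1 = 0
w7 = x3 OR w6 = 0 OR 0 = 0
So w7 = 0 as required.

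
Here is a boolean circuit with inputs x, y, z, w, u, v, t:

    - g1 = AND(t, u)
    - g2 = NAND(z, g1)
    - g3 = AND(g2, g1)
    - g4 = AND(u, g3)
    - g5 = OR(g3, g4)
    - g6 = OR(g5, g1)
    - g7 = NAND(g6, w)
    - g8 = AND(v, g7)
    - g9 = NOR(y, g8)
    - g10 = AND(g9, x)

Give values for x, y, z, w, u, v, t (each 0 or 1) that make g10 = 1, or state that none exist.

x=1, y=0, z=1, w=1, u=1, v=0, t=0

g10 = AND(g9, x) must be 1, so both g9 = 1 and x = 1.
g9 = NOR(y, g8) must be 1, so both y = 0 and g8 = 0.
g8 = AND(v, g7) must be 0, so at least one of v, g7 is 0.
Check with x=1, y=0, z=1, w=1, u=1, v=0, t=0:
g1 = AND(t, u) = AND(0, 1) = 0
g2 = NAND(z, g1) = NAND(1, 0) = 1
g3 = AND(g2, g1) = AND(1, 0) = 0
g4 = AND(u, g3) = AND(1, 0) = 0
g5 = OR(g3, g4) = OR(0, 0) = 0
g6 = OR(g5, g1) = OR(0, 0) = 0
g7 = NAND(g6, w) = NAND(0, 1) = 1
g8 = AND(v, g7) = AND(0, 1) = 0
g9 = NOR(y, g8) = NOR(0, 0) = 1
g10 = AND(g9, x) = AND(1, 1) = 1
So g10 = 1 as required.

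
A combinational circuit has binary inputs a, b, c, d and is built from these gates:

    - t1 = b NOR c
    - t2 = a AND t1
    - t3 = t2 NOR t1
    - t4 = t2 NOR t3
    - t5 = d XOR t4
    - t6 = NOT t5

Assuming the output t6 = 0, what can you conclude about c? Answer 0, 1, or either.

either

Both values of c occur among assignments with t6 = 0:
  c=0: a=0, b=0, c=0, d=0
  c=1: a=0, b=0, c=1, d=1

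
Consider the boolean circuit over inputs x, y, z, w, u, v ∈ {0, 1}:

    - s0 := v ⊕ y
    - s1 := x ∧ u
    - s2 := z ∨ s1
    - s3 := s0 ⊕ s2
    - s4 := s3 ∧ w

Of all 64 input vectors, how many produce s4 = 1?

s4 = s3 ∧ w must be 1, so both s3 = 1 and w = 1.
Enumerating the 64 input combinations, 16 give s4 = 1 and 48 give s4 = 0.

16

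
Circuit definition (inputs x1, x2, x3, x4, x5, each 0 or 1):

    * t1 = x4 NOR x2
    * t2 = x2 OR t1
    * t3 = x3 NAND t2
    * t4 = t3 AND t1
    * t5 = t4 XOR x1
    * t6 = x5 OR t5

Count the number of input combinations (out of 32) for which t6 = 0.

8

t6 = x5 OR t5 must be 0, so both x5 = 0 and t5 = 0.
Enumerating the 32 input combinations, 8 give t6 = 0 and 24 give t6 = 1.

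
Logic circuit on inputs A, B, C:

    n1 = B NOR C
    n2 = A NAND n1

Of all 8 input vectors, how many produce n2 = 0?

n2 = A NAND n1 must be 0, so both A = 1 and n1 = 1.
Satisfying assignments:
  A=1, B=0, C=0

1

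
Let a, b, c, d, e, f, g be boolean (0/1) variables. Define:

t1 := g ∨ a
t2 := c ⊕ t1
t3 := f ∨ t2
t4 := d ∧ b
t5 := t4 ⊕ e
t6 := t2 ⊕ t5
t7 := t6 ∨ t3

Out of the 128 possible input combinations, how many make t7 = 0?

16

t7 = t6 ∨ t3 must be 0, so both t6 = 0 and t3 = 0.
t6 = t2 ⊕ t5 must be 0, so t2 and t5 are equal.
t3 = f ∨ t2 must be 0, so both f = 0 and t2 = 0.
Enumerating the 128 input combinations, 16 give t7 = 0 and 112 give t7 = 1.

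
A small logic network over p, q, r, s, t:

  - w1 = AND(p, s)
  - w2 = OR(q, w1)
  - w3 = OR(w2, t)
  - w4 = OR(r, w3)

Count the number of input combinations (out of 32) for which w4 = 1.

29

w4 = OR(r, w3) must be 1, so at least one of r, w3 is 1.
Enumerating the 32 input combinations, 29 give w4 = 1 and 3 give w4 = 0.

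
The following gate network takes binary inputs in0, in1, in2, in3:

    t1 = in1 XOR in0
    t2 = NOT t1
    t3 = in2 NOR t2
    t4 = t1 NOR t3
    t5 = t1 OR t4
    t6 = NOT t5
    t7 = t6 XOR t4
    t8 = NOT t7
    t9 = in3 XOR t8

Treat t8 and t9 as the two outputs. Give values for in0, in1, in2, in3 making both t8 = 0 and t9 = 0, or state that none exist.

Check with in0=1, in1=1, in2=1, in3=0:
t1 = in1 XOR in0 = 1 XOR 1 = 0
t2 = NOT t1 = NOT 0 = 1
t3 = in2 NOR t2 = 1 NOR 1 = 0
t4 = t1 NOR t3 = 0 NOR 0 = 1
t5 = t1 OR t4 = 0 OR 1 = 1
t6 = NOT t5 = NOT 1 = 0
t7 = t6 XOR t4 = 0 XOR 1 = 1
t8 = NOT t7 = NOT 1 = 0
t9 = in3 XOR t8 = 0 XOR 0 = 0
So t8 = 0 and t9 = 0.

in0=1, in1=1, in2=1, in3=0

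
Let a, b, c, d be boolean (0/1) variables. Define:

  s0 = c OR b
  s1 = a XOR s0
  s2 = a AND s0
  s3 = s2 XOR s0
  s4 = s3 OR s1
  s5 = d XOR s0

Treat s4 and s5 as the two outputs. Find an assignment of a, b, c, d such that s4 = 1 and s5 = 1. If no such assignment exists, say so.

Check with a=0 b=1 c=1 d=0:
s0 = c OR b = 1 OR 1 = 1
s1 = a XOR s0 = 0 XOR 1 = 1
s2 = a AND s0 = 0 AND 1 = 0
s3 = s2 XOR s0 = 0 XOR 1 = 1
s4 = s3 OR s1 = 1 OR 1 = 1
s5 = d XOR s0 = 0 XOR 1 = 1
So s4 = 1 and s5 = 1.

a=0 b=1 c=1 d=0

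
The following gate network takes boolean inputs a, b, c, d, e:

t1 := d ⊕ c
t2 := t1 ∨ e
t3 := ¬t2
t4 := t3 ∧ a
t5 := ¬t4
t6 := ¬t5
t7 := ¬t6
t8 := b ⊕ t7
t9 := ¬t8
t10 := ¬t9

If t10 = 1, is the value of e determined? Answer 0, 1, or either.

either

Both values of e occur among assignments with t10 = 1:
  e=0: a=0, b=0, c=0, d=0, e=0
  e=1: a=0, b=0, c=0, d=0, e=1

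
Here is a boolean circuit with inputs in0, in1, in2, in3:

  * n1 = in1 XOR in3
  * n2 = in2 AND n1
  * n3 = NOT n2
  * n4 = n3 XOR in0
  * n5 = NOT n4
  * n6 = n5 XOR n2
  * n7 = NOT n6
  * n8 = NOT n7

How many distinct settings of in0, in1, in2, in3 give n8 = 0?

8

n8 = NOT n7 must be 0, so n7 = 1.
n7 = NOT n6 must be 1, so n6 = 0.
Enumerating the 16 input combinations, 8 give n8 = 0 and 8 give n8 = 1.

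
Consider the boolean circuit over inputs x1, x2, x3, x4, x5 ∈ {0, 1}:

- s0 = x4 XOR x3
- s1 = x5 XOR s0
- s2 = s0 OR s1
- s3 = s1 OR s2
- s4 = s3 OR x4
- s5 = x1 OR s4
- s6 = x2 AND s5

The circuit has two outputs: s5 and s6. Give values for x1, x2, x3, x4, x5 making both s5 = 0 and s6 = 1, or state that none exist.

no solution exists

Across all 32 input combinations, none give both s5 = 0 and s6 = 1.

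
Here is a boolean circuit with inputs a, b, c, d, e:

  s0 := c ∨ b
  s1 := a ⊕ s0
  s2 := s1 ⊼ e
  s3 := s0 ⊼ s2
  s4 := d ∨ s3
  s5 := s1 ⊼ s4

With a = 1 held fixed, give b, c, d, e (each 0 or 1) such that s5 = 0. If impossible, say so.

b=0 c=0 d=0 e=1

Check with a = 1 and b=0, c=0, d=0, e=1:
s0 = c ∨ b = 0 ∨ 0 = 0
s1 = a ⊕ s0 = 1 ⊕ 0 = 1
s2 = s1 ⊼ e = 1 ⊼ 1 = 0
s3 = s0 ⊼ s2 = 0 ⊼ 0 = 1
s4 = d ∨ s3 = 0 ∨ 1 = 1
s5 = s1 ⊼ s4 = 1 ⊼ 1 = 0
So s5 = 0.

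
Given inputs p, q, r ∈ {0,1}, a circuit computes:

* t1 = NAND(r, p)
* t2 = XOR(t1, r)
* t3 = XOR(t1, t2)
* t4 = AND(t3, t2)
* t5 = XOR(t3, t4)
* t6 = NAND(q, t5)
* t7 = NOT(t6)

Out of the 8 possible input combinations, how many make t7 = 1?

t7 = NOT(t6) must be 1, so t6 = 0.
t6 = NAND(q, t5) must be 0, so both q = 1 and t5 = 1.
Satisfying assignments:
  p=0, q=1, r=1

1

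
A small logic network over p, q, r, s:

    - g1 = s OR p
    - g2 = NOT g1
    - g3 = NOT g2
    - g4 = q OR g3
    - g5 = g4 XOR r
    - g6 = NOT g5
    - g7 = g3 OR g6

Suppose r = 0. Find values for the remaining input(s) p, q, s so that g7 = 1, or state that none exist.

Check with r = 0 and p=0, q=1, s=1:
g1 = s OR p = 1 OR 0 = 1
g2 = NOT g1 = NOT 1 = 0
g3 = NOT g2 = NOT 0 = 1
g4 = q OR g3 = 1 OR 1 = 1
g5 = g4 XOR r = 1 XOR 0 = 1
g6 = NOT g5 = NOT 1 = 0
g7 = g3 OR g6 = 1 OR 0 = 1
So g7 = 1.

p=0 q=1 s=1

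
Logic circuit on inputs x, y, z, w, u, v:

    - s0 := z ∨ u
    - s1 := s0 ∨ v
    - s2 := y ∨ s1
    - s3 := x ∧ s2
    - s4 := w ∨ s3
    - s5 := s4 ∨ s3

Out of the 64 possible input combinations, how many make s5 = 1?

47

s5 = s4 ∨ s3 must be 1, so at least one of s4, s3 is 1.
Enumerating the 64 input combinations, 47 give s5 = 1 and 17 give s5 = 0.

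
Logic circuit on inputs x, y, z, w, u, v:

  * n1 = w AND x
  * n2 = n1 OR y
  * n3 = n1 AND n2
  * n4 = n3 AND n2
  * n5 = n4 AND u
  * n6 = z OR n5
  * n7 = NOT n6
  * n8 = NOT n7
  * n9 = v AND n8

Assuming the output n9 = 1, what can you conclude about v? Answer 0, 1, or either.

n9 = v AND n8 must be 1, so both v = 1 and n8 = 1.
n8 = NOT n7 must be 1, so n7 = 0.
n7 = NOT n6 must be 0, so n6 = 1.
Every assignment with n9 = 1 has v = 1; there are 18 such assignment(s).

1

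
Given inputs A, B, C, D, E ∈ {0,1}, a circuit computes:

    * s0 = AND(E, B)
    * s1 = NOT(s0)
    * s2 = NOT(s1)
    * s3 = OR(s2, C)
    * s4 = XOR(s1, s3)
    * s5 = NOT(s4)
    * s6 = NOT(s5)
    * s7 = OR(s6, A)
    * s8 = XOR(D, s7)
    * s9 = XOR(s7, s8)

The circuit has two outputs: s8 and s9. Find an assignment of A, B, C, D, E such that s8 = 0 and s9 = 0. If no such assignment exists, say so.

Check with A=0, B=0, C=1, D=0, E=1:
s0 = AND(E, B) = AND(1, 0) = 0
s1 = NOT(s0) = NOT 0 = 1
s2 = NOT(s1) = NOT 1 = 0
s3 = OR(s2, C) = OR(0, 1) = 1
s4 = XOR(s1, s3) = XOR(1, 1) = 0
s5 = NOT(s4) = NOT 0 = 1
s6 = NOT(s5) = NOT 1 = 0
s7 = OR(s6, A) = OR(0, 0) = 0
s8 = XOR(D, s7) = XOR(0, 0) = 0
s9 = XOR(s7, s8) = XOR(0, 0) = 0
So s8 = 0 and s9 = 0.

A=0, B=0, C=1, D=0, E=1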